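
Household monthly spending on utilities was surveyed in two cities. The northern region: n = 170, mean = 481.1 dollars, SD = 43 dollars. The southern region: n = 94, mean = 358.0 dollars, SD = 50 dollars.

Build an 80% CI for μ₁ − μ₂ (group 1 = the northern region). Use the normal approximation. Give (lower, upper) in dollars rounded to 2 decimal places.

Per-group SEs: s₁/√n₁ = 43/√170 = 3.2979, s₂/√n₂ = 50/√94 = 5.1571.
Unpooled SE of the difference: √(10.87614441 + 26.59568041) = 6.1214.
Margin of error = z* · SE = 1.282 × 6.1214 = 7.8476.
x̄₁ − x̄₂ = 481.1 − 358.0 = 123.1000.
CI: 123.1000 ± 7.8476 = (115.25, 130.95).

(115.25, 130.95)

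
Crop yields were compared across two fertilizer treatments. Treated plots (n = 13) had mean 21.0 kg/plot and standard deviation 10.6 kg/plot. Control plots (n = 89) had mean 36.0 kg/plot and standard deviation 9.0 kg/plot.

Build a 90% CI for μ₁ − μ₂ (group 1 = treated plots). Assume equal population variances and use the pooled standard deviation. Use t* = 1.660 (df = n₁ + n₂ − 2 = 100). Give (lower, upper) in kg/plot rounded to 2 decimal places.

Pooled variance s_p² = [12·10.6² + 88·9.0²] / (13+89−2) = 84.7632, so s_p = 9.2067.
SE_diff = s_p·√(1/n₁ + 1/n₂) = 9.2067·√(1/13 + 1/89) = 2.7336.
t* = 1.660; margin = 1.660 × 2.7336 = 4.5378.
Difference = 21.0 − 36.0 = -15.0000.
-15.0000 ± 4.5378 → (-19.54, -10.46).

(-19.54, -10.46)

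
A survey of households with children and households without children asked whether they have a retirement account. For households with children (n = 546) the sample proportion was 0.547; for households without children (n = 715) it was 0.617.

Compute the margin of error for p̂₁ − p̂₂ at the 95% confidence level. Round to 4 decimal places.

Each SE is √(p̂(1−p̂)/n): √(0.5470·0.4530/546) = 0.02130 and √(0.6170·0.3830/715) = 0.01818.
SE(p̂₁ − p̂₂) = √(SE₁² + SE₂²) = √(0.00045369 + 0.0003305124) = 0.02800, since the two samples are independent.
At 95% confidence z* = 1.960; margin = 1.960 × 0.02800 = 0.05488.

0.0549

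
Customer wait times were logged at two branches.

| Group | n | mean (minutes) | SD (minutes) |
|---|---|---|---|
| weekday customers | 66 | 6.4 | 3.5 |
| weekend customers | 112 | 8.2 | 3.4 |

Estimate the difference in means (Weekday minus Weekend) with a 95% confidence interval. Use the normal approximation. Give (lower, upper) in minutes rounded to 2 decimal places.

(-2.85, -0.75)

Standard errors of each mean: 3.5/√66 = 0.4308 and 3.4/√112 = 0.3213.
SE(x̄₁ − x̄₂) = √(0.4308² + 0.3213²) = 0.5374 for independent samples with unequal variances.
With z* = 1.960, the margin is 1.960 × 0.5374 = 1.0533.
x̄₁ − x̄₂ = 6.4 − 8.2 = -1.8000; the interval is -1.8000 ± 1.0533 = (-2.85, -0.75).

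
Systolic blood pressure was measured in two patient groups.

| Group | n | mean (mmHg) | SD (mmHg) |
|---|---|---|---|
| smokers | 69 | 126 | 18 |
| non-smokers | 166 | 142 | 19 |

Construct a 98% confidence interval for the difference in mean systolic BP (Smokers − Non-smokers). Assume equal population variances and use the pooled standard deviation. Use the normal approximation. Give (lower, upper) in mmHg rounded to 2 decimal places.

(-22.23, -9.77)

Pooled variance s_p² = [68·18² + 165·19²] / (69+166−2) = 350.2017, so s_p = 18.7137.
SE_diff = s_p·√(1/n₁ + 1/n₂) = 18.7137·√(1/69 + 1/166) = 2.6805.
z* = 2.326; margin = 2.326 × 2.6805 = 6.2348.
Difference = 126 − 142 = -16.0000.
-16.0000 ± 6.2348 → (-22.23, -9.77).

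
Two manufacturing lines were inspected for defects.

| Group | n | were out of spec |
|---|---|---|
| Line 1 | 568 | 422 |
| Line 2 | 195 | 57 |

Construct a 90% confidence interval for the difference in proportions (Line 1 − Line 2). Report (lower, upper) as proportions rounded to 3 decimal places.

Sample proportions: 422/568 = 0.7430, 57/195 = 0.2923.
Each SE is √(p̂(1−p̂)/n): √(0.7430·0.2570/568) = 0.01834 and √(0.2923·0.7077/195) = 0.03257.
SE(p̂₁ − p̂₂) = √(SE₁² + SE₂²) = √(0.0003363556 + 0.0010608049) = 0.03738, since the two samples are independent.
At 90% confidence z* = 1.645; margin = 1.645 × 0.03738 = 0.06149.
The difference is 0.7430 − 0.2923 = 0.4507, so the interval is 0.4507 ± 0.06149 = (0.389, 0.512).

(0.389, 0.512)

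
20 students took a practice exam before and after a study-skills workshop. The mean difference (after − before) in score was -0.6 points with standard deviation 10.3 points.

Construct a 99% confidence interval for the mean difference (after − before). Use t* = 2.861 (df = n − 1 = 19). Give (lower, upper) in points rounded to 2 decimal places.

(-7.19, 5.99)

Paired design: SE = s_d/√n = 10.3/√20 = 2.3032.
t* = 2.861; margin of error = 2.861 × 2.3032 = 6.5895.
-0.6 ± 6.5895 → (-7.19, 5.99).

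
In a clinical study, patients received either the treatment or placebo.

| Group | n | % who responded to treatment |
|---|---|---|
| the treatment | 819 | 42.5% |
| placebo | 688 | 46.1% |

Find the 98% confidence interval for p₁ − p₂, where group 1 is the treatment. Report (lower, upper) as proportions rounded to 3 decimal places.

(-0.096, 0.024)

SE₁ = √(p̂₁(1−p̂₁)/n₁) = √(0.4250·0.5750/819) = 0.01727; SE₂ = √(0.4610·0.5390/688) = 0.01900.
Independent samples: SE of the difference = √(SE₁² + SE₂²) = √(0.0002982529 + 0.000361) = 0.02568.
z* for 98% confidence is 2.326, so the margin of error is 2.326 × 0.02568 = 0.05973.
Point estimate p̂₁ − p̂₂ = 0.4250 − 0.4610 = -0.0360.
-0.0360 ± 0.05973 → (-0.096, 0.024).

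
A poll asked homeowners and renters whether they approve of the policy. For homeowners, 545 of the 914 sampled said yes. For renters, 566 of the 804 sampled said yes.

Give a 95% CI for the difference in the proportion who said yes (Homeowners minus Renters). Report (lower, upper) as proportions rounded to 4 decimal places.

p̂₁ = 545/914 = 0.5963 and p̂₂ = 566/804 = 0.7040.
SE₁ = √(p̂₁(1−p̂₁)/n₁) = √(0.5963·0.4037/914) = 0.01623; SE₂ = √(0.7040·0.2960/804) = 0.01610.
Independent samples: SE of the difference = √(SE₁² + SE₂²) = √(0.0002634129 + 0.00025921) = 0.02286.
z* for 95% confidence is 1.960, so the margin of error is 1.960 × 0.02286 = 0.04481.
Point estimate p̂₁ − p̂₂ = 0.5963 − 0.7040 = -0.1077.
-0.1077 ± 0.04481 → (-0.1525, -0.0629).

(-0.1525, -0.0629)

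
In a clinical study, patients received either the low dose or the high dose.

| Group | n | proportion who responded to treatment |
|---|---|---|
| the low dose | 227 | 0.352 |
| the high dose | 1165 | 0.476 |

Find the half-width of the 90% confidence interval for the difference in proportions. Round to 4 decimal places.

Each SE is √(p̂(1−p̂)/n): √(0.3520·0.6480/227) = 0.03170 and √(0.4760·0.5240/1165) = 0.01463.
SE(p̂₁ − p̂₂) = √(SE₁² + SE₂²) = √(0.00100489 + 0.0002140369) = 0.03491, since the two samples are independent.
At 90% confidence z* = 1.645; margin = 1.645 × 0.03491 = 0.05743.

0.0574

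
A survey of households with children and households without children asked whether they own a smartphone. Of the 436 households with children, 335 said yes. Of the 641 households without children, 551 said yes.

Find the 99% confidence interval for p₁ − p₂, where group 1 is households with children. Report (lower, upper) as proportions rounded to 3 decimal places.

Sample proportions: 335/436 = 0.7683, 551/641 = 0.8596.
Each SE is √(p̂(1−p̂)/n): √(0.7683·0.2317/436) = 0.02021 and √(0.8596·0.1404/641) = 0.01372.
SE(p̂₁ − p̂₂) = √(SE₁² + SE₂²) = √(0.0004084441 + 0.0001882384) = 0.02443, since the two samples are independent.
At 99% confidence z* = 2.576; margin = 2.576 × 0.02443 = 0.06293.
The difference is 0.7683 − 0.8596 = -0.0913, so the interval is -0.0913 ± 0.06293 = (-0.154, -0.028).

(-0.154, -0.028)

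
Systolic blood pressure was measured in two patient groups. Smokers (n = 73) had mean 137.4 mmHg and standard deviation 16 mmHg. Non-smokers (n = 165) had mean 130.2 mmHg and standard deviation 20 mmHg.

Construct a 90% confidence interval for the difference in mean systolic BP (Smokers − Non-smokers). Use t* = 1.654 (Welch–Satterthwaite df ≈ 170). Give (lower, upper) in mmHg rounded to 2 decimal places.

(3.17, 11.23)

Per-group SEs: s₁/√n₁ = 16/√73 = 1.8727, s₂/√n₂ = 20/√165 = 1.5570.
Unpooled SE of the difference: √(3.50700529 + 2.424249) = 2.4354.
Margin of error = t* · SE = 1.654 × 2.4354 = 4.0282.
x̄₁ − x̄₂ = 137.4 − 130.2 = 7.2000.
CI: 7.2000 ± 4.0282 = (3.17, 11.23).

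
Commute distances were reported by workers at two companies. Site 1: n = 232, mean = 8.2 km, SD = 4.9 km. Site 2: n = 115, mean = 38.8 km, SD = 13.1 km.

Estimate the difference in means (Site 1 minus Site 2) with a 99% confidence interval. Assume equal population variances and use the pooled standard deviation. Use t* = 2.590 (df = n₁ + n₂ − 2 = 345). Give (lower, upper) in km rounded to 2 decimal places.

(-33.12, -28.08)

Pooled variance s_p² = [231·4.9² + 114·13.1²] / (232+115−2) = 72.7822, so s_p = 8.5312.
SE_diff = s_p·√(1/n₁ + 1/n₂) = 8.5312·√(1/232 + 1/115) = 0.9729.
t* = 2.590; margin = 2.590 × 0.9729 = 2.5198.
Difference = 8.2 − 38.8 = -30.6000.
-30.6000 ± 2.5198 → (-33.12, -28.08).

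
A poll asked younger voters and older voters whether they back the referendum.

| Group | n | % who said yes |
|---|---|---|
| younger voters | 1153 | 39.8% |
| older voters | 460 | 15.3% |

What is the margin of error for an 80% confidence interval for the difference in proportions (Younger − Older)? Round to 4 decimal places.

Each SE is √(p̂(1−p̂)/n): √(0.3980·0.6020/1153) = 0.01442 and √(0.1530·0.8470/460) = 0.01678.
SE(p̂₁ − p̂₂) = √(SE₁² + SE₂²) = √(0.0002079364 + 0.0002815684) = 0.02212, since the two samples are independent.
At 80% confidence z* = 1.282; margin = 1.282 × 0.02212 = 0.02836.

0.0284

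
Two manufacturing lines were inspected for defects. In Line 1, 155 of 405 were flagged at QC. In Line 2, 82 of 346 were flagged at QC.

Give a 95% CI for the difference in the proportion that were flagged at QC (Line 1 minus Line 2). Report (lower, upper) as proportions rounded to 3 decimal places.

(0.081, 0.211)

Sample proportions: 155/405 = 0.3827, 82/346 = 0.2370.
Each SE is √(p̂(1−p̂)/n): √(0.3827·0.6173/405) = 0.02415 and √(0.2370·0.7630/346) = 0.02286.
SE(p̂₁ − p̂₂) = √(SE₁² + SE₂²) = √(0.0005832225 + 0.0005225796) = 0.03325, since the two samples are independent.
At 95% confidence z* = 1.960; margin = 1.960 × 0.03325 = 0.06517.
The difference is 0.3827 − 0.2370 = 0.1457, so the interval is 0.1457 ± 0.06517 = (0.081, 0.211).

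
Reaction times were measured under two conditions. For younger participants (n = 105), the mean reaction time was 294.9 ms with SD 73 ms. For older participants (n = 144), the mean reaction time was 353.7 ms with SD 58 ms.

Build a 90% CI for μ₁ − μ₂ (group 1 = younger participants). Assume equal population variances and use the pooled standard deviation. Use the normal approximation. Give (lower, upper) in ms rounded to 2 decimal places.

(-72.47, -45.13)

Pooled variance s_p² = [104·73² + 143·58²] / (105+144−2) = 4191.3684, so s_p = 64.7408.
SE_diff = s_p·√(1/n₁ + 1/n₂) = 64.7408·√(1/105 + 1/144) = 8.3081.
z* = 1.645; margin = 1.645 × 8.3081 = 13.6668.
Difference = 294.9 − 353.7 = -58.8000.
-58.8000 ± 13.6668 → (-72.47, -45.13).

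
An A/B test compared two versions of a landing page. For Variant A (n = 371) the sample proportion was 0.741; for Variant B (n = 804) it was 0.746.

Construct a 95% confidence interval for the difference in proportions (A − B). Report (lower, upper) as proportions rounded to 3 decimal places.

Each SE is √(p̂(1−p̂)/n): √(0.7410·0.2590/371) = 0.02274 and √(0.7460·0.2540/804) = 0.01535.
SE(p̂₁ − p̂₂) = √(SE₁² + SE₂²) = √(0.0005171076 + 0.0002356225) = 0.02744, since the two samples are independent.
At 95% confidence z* = 1.960; margin = 1.960 × 0.02744 = 0.05378.
The difference is 0.7410 − 0.7460 = -0.0050, so the interval is -0.0050 ± 0.05378 = (-0.059, 0.049).

(-0.059, 0.049)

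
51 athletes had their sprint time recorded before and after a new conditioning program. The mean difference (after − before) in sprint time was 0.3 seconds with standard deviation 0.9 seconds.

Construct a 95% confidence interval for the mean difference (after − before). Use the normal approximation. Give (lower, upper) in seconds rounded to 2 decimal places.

Paired design: SE = s_d/√n = 0.9/√51 = 0.1260.
z* = 1.960; margin of error = 1.960 × 0.1260 = 0.2470.
0.3 ± 0.2470 → (0.05, 0.55).

(0.05, 0.55)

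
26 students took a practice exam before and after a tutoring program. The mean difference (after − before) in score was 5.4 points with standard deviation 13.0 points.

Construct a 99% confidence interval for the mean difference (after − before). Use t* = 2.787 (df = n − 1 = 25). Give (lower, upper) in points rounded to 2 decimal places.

Paired design: SE = s_d/√n = 13.0/√26 = 2.5495.
t* = 2.787; margin of error = 2.787 × 2.5495 = 7.1055.
5.4 ± 7.1055 → (-1.71, 12.51).

(-1.71, 12.51)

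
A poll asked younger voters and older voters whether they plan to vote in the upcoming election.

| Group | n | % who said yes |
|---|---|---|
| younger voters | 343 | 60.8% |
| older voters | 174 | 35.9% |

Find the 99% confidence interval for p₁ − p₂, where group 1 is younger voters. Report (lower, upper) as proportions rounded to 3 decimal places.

(0.133, 0.365)

The two standard errors are √(0.6080×0.3920/343) = 0.02636 and √(0.3590×0.6410/174) = 0.03637.
Because the samples are independent, SE_diff = √(0.02636² + 0.03637²) = 0.04492.
Using z* = 2.576 for 99%, ME = 2.576 × 0.04492 = 0.11571.
p̂₁ − p̂₂ = 0.2490; interval 0.2490 ± 0.11571 gives (0.133, 0.365).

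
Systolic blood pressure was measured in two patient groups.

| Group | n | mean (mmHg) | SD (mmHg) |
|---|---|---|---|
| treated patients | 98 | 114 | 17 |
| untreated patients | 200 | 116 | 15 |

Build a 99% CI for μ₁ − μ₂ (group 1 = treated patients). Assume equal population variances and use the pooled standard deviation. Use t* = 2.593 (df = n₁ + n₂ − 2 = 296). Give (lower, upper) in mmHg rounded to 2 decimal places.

s_p = √[((n₁−1)s₁² + (n₂−1)s₂²)/(n₁+n₂−2)] = √[(97·17² + 199·15²)/296] = 15.6835.
SE = 15.6835·√(1/98 + 1/200) = 1.9339.
With t* = 2.593, margin = 2.593 × 1.9339 = 5.0146.
x̄₁ − x̄₂ = 114 − 116 = -2.0000; interval -2.0000 ± 5.0146 = (-7.01, 3.01).

(-7.01, 3.01)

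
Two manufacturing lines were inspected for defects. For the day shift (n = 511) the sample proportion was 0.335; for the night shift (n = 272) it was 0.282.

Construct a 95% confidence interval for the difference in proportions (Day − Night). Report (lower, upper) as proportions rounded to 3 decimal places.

SE₁ = √(p̂₁(1−p̂₁)/n₁) = √(0.3350·0.6650/511) = 0.02088; SE₂ = √(0.2820·0.7180/272) = 0.02728.
Independent samples: SE of the difference = √(SE₁² + SE₂²) = √(0.0004359744 + 0.0007441984) = 0.03435.
z* for 95% confidence is 1.960, so the margin of error is 1.960 × 0.03435 = 0.06733.
Point estimate p̂₁ − p̂₂ = 0.3350 − 0.2820 = 0.0530.
0.0530 ± 0.06733 → (-0.014, 0.120).

(-0.014, 0.120)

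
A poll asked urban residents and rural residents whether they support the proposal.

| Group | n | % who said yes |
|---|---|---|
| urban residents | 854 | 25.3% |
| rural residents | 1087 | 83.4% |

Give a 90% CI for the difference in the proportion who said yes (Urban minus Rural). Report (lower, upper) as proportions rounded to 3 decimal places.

(-0.612, -0.550)

The two standard errors are √(0.2530×0.7470/854) = 0.01488 and √(0.8340×0.1660/1087) = 0.01129.
Because the samples are independent, SE_diff = √(0.01488² + 0.01129²) = 0.01868.
Using z* = 1.645 for 90%, ME = 1.645 × 0.01868 = 0.03073.
p̂₁ − p̂₂ = -0.5810; interval -0.5810 ± 0.03073 gives (-0.612, -0.550).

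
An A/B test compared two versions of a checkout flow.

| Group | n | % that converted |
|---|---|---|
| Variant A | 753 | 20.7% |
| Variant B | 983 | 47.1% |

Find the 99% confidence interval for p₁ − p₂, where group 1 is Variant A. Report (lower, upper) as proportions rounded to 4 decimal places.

Each SE is √(p̂(1−p̂)/n): √(0.2070·0.7930/753) = 0.01476 and √(0.4710·0.5290/983) = 0.01592.
SE(p̂₁ − p̂₂) = √(SE₁² + SE₂²) = √(0.0002178576 + 0.0002534464) = 0.02171, since the two samples are independent.
At 99% confidence z* = 2.576; margin = 2.576 × 0.02171 = 0.05592.
The difference is 0.2070 − 0.4710 = -0.2640, so the interval is -0.2640 ± 0.05592 = (-0.3199, -0.2081).

(-0.3199, -0.2081)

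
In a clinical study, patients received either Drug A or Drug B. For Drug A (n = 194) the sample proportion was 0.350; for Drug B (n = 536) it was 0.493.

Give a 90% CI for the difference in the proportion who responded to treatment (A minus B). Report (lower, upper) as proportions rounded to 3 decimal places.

(-0.210, -0.076)

SE₁ = √(p̂₁(1−p̂₁)/n₁) = √(0.3500·0.6500/194) = 0.03424; SE₂ = √(0.4930·0.5070/536) = 0.02159.
Independent samples: SE of the difference = √(SE₁² + SE₂²) = √(0.0011723776 + 0.0004661281) = 0.04048.
z* for 90% confidence is 1.645, so the margin of error is 1.645 × 0.04048 = 0.06659.
Point estimate p̂₁ − p̂₂ = 0.3500 − 0.4930 = -0.1430.
-0.1430 ± 0.06659 → (-0.210, -0.076).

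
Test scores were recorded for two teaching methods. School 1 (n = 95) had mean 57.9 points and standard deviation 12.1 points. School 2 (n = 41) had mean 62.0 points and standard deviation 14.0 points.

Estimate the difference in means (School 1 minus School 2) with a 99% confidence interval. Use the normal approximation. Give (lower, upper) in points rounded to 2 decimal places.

(-10.58, 2.38)

Standard errors of each mean: 12.1/√95 = 1.2414 and 14.0/√41 = 2.1864.
SE(x̄₁ − x̄₂) = √(1.2414² + 2.1864²) = 2.5142 for independent samples with unequal variances.
With z* = 2.576, the margin is 2.576 × 2.5142 = 6.4766.
x̄₁ − x̄₂ = 57.9 − 62.0 = -4.1000; the interval is -4.1000 ± 6.4766 = (-10.58, 2.38).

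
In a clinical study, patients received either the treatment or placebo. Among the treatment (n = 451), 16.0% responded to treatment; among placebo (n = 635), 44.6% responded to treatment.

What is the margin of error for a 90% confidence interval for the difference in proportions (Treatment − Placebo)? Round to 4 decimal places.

0.0431

The two standard errors are √(0.1600×0.8400/451) = 0.01726 and √(0.4460×0.5540/635) = 0.01973.
Because the samples are independent, SE_diff = √(0.01726² + 0.01973²) = 0.02621.
Using z* = 1.645 for 90%, ME = 1.645 × 0.02621 = 0.04312.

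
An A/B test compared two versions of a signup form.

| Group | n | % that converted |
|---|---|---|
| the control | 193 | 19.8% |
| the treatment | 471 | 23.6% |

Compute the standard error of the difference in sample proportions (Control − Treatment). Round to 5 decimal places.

0.03472

SE₁ = √(p̂₁(1−p̂₁)/n₁) = √(0.1980·0.8020/193) = 0.02868; SE₂ = √(0.2360·0.7640/471) = 0.01957.
Independent samples: SE of the difference = √(SE₁² + SE₂²) = √(0.0008225424 + 0.0003829849) = 0.03472.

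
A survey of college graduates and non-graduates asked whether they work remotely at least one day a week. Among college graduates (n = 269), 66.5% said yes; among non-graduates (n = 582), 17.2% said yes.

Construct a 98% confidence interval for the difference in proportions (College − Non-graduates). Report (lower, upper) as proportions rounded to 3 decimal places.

Each SE is √(p̂(1−p̂)/n): √(0.6650·0.3350/269) = 0.02878 and √(0.1720·0.8280/582) = 0.01564.
SE(p̂₁ − p̂₂) = √(SE₁² + SE₂²) = √(0.0008282884 + 0.0002446096) = 0.03276, since the two samples are independent.
At 98% confidence z* = 2.326; margin = 2.326 × 0.03276 = 0.07620.
The difference is 0.6650 − 0.1720 = 0.4930, so the interval is 0.4930 ± 0.07620 = (0.417, 0.569).

(0.417, 0.569)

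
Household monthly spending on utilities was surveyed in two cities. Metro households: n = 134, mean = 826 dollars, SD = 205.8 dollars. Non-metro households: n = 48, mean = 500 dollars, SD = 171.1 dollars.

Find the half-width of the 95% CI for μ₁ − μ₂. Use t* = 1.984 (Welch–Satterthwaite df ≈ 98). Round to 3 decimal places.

SE₁ = s₁/√n₁ = 205.8/√134 = 17.7784; SE₂ = 171.1/√48 = 24.6962.
Independent samples, unequal variances: SE_diff = √(SE₁² + SE₂²) = √(316.07150656 + 609.90229444) = 30.4298.
t* = 1.984, so margin of error = 1.984 × 30.4298 = 60.3727.

60.373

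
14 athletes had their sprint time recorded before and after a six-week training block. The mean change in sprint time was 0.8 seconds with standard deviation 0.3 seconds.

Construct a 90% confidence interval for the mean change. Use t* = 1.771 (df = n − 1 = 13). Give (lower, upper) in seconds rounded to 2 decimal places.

This is a matched-pairs design, so SE = s_d/√n = 0.3/√14 = 0.0802.
Margin = 1.771 × 0.0802 = 0.1420; the interval is 0.8 ± 0.1420 = (0.66, 0.94).

(0.66, 0.94)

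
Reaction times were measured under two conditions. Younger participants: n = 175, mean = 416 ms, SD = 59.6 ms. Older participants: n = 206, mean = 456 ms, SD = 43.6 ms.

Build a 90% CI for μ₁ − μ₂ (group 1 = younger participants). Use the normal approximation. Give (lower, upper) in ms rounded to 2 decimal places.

Standard errors of each mean: 59.6/√175 = 4.5053 and 43.6/√206 = 3.0378.
SE(x̄₁ − x̄₂) = √(4.5053² + 3.0378²) = 5.4338 for independent samples with unequal variances.
With z* = 1.645, the margin is 1.645 × 5.4338 = 8.9386.
x̄₁ − x̄₂ = 416 − 456 = -40.0000; the interval is -40.0000 ± 8.9386 = (-48.94, -31.06).

(-48.94, -31.06)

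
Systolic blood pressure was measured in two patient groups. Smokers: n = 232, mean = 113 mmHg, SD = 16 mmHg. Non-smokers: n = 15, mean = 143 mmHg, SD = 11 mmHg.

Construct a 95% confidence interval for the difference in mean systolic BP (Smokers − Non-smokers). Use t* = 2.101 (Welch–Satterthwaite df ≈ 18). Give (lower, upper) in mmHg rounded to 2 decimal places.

SE₁ = s₁/√n₁ = 16/√232 = 1.0505; SE₂ = 11/√15 = 2.8402.
Independent samples, unequal variances: SE_diff = √(SE₁² + SE₂²) = √(1.10355025 + 8.06673604) = 3.0282.
t* = 2.101, so margin of error = 2.101 × 3.0282 = 6.3622.
Difference in means = 113 − 143 = -30.0000.
-30.0000 ± 6.3622 → (-36.36, -23.64).

(-36.36, -23.64)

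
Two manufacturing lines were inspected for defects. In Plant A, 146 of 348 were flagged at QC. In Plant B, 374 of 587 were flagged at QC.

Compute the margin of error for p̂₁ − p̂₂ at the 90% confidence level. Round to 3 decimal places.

First, p̂₁ = 146/348 = 0.4195; p̂₂ = 374/587 = 0.6371.
The two standard errors are √(0.4195×0.5805/348) = 0.02645 and √(0.6371×0.3629/587) = 0.01985.
Because the samples are independent, SE_diff = √(0.02645² + 0.01985²) = 0.03307.
Using z* = 1.645 for 90%, ME = 1.645 × 0.03307 = 0.05440.

0.054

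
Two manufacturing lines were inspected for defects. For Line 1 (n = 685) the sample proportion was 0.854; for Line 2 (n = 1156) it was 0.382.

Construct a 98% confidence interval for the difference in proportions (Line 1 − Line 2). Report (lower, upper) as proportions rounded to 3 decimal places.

Each SE is √(p̂(1−p̂)/n): √(0.8540·0.1460/685) = 0.01349 and √(0.3820·0.6180/1156) = 0.01429.
SE(p̂₁ − p̂₂) = √(SE₁² + SE₂²) = √(0.0001819801 + 0.0002042041) = 0.01965, since the two samples are independent.
At 98% confidence z* = 2.326; margin = 2.326 × 0.01965 = 0.04571.
The difference is 0.8540 − 0.3820 = 0.4720, so the interval is 0.4720 ± 0.04571 = (0.426, 0.518).

(0.426, 0.518)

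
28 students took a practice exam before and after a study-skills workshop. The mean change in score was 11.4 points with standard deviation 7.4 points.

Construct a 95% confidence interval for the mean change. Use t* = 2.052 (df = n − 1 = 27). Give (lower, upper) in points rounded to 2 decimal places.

(8.53, 14.27)

This is a matched-pairs design, so SE = s_d/√n = 7.4/√28 = 1.3985.
Margin = 2.052 × 1.3985 = 2.8697; the interval is 11.4 ± 2.8697 = (8.53, 14.27).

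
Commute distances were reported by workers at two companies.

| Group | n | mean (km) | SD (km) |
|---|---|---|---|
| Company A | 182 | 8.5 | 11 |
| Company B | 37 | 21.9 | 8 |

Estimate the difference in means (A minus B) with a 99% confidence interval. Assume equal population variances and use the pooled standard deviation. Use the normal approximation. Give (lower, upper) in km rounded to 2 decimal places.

s_p = √[((n₁−1)s₁² + (n₂−1)s₂²)/(n₁+n₂−2)] = √[(181·11² + 36·8²)/217] = 10.5614.
SE = 10.5614·√(1/182 + 1/37) = 1.9046.
With z* = 2.576, margin = 2.576 × 1.9046 = 4.9062.
x̄₁ − x̄₂ = 8.5 − 21.9 = -13.4000; interval -13.4000 ± 4.9062 = (-18.31, -8.49).

(-18.31, -8.49)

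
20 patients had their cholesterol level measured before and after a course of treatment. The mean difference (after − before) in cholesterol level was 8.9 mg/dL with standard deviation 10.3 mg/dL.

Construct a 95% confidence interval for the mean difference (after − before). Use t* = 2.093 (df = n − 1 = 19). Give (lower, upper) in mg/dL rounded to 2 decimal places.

Paired design: SE = s_d/√n = 10.3/√20 = 2.3032.
t* = 2.093; margin of error = 2.093 × 2.3032 = 4.8206.
8.9 ± 4.8206 → (4.08, 13.72).

(4.08, 13.72)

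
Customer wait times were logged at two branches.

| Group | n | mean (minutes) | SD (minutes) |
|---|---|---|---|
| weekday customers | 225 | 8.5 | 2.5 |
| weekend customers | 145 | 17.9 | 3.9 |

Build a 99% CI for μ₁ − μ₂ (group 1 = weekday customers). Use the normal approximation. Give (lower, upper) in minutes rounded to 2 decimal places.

(-10.34, -8.46)

SE₁ = s₁/√n₁ = 2.5/√225 = 0.1667; SE₂ = 3.9/√145 = 0.3239.
Independent samples, unequal variances: SE_diff = √(SE₁² + SE₂²) = √(0.02778889 + 0.10491121) = 0.3643.
z* = 2.576, so margin of error = 2.576 × 0.3643 = 0.9384.
Difference in means = 8.5 − 17.9 = -9.4000.
-9.4000 ± 0.9384 → (-10.34, -8.46).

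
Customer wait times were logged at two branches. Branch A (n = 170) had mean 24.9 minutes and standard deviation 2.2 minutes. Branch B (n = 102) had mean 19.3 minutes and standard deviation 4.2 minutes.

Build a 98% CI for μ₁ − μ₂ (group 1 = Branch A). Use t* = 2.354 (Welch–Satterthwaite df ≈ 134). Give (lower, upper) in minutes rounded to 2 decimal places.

(4.54, 6.66)

Per-group SEs: s₁/√n₁ = 2.2/√170 = 0.1687, s₂/√n₂ = 4.2/√102 = 0.4159.
Unpooled SE of the difference: √(0.02845969 + 0.17297281) = 0.4488.
Margin of error = t* · SE = 2.354 × 0.4488 = 1.0565.
x̄₁ − x̄₂ = 24.9 − 19.3 = 5.6000.
CI: 5.6000 ± 1.0565 = (4.54, 6.66).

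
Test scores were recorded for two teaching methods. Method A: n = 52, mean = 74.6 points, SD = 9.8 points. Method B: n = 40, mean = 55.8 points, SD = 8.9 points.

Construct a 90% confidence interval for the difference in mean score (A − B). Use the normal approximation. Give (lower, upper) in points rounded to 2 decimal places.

(15.58, 22.02)

Per-group SEs: s₁/√n₁ = 9.8/√52 = 1.3590, s₂/√n₂ = 8.9/√40 = 1.4072.
Unpooled SE of the difference: √(1.846881 + 1.98021184) = 1.9563.
Margin of error = z* · SE = 1.645 × 1.9563 = 3.2181.
x̄₁ − x̄₂ = 74.6 − 55.8 = 18.8000.
CI: 18.8000 ± 3.2181 = (15.58, 22.02).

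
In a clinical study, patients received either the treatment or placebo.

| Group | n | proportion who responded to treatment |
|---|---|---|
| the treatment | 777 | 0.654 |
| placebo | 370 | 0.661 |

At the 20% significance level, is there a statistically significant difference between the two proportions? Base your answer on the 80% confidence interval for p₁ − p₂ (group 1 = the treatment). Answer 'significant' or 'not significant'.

Each SE is √(p̂(1−p̂)/n): √(0.6540·0.3460/777) = 0.01707 and √(0.6610·0.3390/370) = 0.02461.
SE(p̂₁ − p̂₂) = √(SE₁² + SE₂²) = √(0.0002913849 + 0.0006056521) = 0.02995, since the two samples are independent.
At 80% confidence z* = 1.282; margin = 1.282 × 0.02995 = 0.03840.
The difference is 0.6540 − 0.6610 = -0.0070, so the interval is -0.0070 ± 0.03840 = (-0.04540, 0.03140).
The interval (-0.04540, 0.03140) contains 0, so the difference is not significant.

not significant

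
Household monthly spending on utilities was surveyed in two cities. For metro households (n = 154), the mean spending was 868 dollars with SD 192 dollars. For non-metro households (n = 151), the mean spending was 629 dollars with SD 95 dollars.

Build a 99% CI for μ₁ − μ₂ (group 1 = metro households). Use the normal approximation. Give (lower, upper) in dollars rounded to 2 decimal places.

(194.45, 283.55)

Per-group SEs: s₁/√n₁ = 192/√154 = 15.4718, s₂/√n₂ = 95/√151 = 7.7310.
Unpooled SE of the difference: √(239.37659524 + 59.768361) = 17.2958.
Margin of error = z* · SE = 2.576 × 17.2958 = 44.5540.
x̄₁ − x̄₂ = 868 − 629 = 239.0000.
CI: 239.0000 ± 44.5540 = (194.45, 283.55).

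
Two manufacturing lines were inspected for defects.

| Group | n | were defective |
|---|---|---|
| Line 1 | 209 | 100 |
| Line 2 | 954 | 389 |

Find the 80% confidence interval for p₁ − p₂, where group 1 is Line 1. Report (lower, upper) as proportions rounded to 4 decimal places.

(0.0219, 0.1195)

Sample proportions: 100/209 = 0.4785, 389/954 = 0.4078.
Each SE is √(p̂(1−p̂)/n): √(0.4785·0.5215/209) = 0.03455 and √(0.4078·0.5922/954) = 0.01591.
SE(p̂₁ − p̂₂) = √(SE₁² + SE₂²) = √(0.0011937025 + 0.0002531281) = 0.03804, since the two samples are independent.
At 80% confidence z* = 1.282; margin = 1.282 × 0.03804 = 0.04877.
The difference is 0.4785 − 0.4078 = 0.0707, so the interval is 0.0707 ± 0.04877 = (0.0219, 0.1195).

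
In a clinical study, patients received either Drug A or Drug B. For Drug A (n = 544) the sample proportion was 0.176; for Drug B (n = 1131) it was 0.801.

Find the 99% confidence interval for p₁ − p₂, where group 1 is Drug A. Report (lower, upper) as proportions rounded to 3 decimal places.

(-0.677, -0.573)

The two standard errors are √(0.1760×0.8240/544) = 0.01633 and √(0.8010×0.1990/1131) = 0.01187.
Because the samples are independent, SE_diff = √(0.01633² + 0.01187²) = 0.02019.
Using z* = 2.576 for 99%, ME = 2.576 × 0.02019 = 0.05201.
p̂₁ − p̂₂ = -0.6250; interval -0.6250 ± 0.05201 gives (-0.677, -0.573).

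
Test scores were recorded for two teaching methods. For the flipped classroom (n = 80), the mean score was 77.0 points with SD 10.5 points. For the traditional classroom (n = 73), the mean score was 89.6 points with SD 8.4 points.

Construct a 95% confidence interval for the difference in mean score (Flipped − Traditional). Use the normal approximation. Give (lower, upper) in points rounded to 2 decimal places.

(-15.60, -9.60)

SE₁ = s₁/√n₁ = 10.5/√80 = 1.1739; SE₂ = 8.4/√73 = 0.9831.
Independent samples, unequal variances: SE_diff = √(SE₁² + SE₂²) = √(1.37804121 + 0.96648561) = 1.5312.
z* = 1.960, so margin of error = 1.960 × 1.5312 = 3.0012.
Difference in means = 77.0 − 89.6 = -12.6000.
-12.6000 ± 3.0012 → (-15.60, -9.60).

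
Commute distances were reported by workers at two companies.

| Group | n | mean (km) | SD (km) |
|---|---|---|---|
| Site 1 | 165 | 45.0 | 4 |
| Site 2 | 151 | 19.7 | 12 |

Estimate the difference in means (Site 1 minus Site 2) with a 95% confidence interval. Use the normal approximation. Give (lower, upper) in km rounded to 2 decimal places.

(23.29, 27.31)

Per-group SEs: s₁/√n₁ = 4/√165 = 0.3114, s₂/√n₂ = 12/√151 = 0.9765.
Unpooled SE of the difference: √(0.09696996 + 0.95355225) = 1.0249.
Margin of error = z* · SE = 1.960 × 1.0249 = 2.0088.
x̄₁ − x̄₂ = 45.0 − 19.7 = 25.3000.
CI: 25.3000 ± 2.0088 = (23.29, 27.31).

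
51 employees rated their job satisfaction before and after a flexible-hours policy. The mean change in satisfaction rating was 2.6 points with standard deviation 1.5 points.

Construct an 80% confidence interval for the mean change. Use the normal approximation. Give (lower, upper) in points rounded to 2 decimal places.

(2.33, 2.87)

This is a matched-pairs design, so SE = s_d/√n = 1.5/√51 = 0.2100.
Margin = 1.282 × 0.2100 = 0.2692; the interval is 2.6 ± 0.2692 = (2.33, 2.87).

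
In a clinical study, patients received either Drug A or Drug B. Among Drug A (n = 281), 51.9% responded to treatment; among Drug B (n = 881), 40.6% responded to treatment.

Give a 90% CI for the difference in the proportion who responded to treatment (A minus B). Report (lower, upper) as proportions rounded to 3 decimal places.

Each SE is √(p̂(1−p̂)/n): √(0.5190·0.4810/281) = 0.02981 and √(0.4060·0.5940/881) = 0.01655.
SE(p̂₁ − p̂₂) = √(SE₁² + SE₂²) = √(0.0008886361 + 0.0002739025) = 0.03410, since the two samples are independent.
At 90% confidence z* = 1.645; margin = 1.645 × 0.03410 = 0.05609.
The difference is 0.5190 − 0.4060 = 0.1130, so the interval is 0.1130 ± 0.05609 = (0.057, 0.169).

(0.057, 0.169)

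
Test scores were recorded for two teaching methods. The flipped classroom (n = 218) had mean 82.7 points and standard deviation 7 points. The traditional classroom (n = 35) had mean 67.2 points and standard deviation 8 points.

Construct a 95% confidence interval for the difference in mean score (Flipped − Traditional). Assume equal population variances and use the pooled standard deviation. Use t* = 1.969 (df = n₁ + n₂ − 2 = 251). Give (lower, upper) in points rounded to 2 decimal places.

Pooled variance s_p² = [217·7² + 34·8²] / (218+35−2) = 51.0319, so s_p = 7.1437.
SE_diff = s_p·√(1/n₁ + 1/n₂) = 7.1437·√(1/218 + 1/35) = 1.3008.
t* = 1.969; margin = 1.969 × 1.3008 = 2.5613.
Difference = 82.7 − 67.2 = 15.5000.
15.5000 ± 2.5613 → (12.94, 18.06).

(12.94, 18.06)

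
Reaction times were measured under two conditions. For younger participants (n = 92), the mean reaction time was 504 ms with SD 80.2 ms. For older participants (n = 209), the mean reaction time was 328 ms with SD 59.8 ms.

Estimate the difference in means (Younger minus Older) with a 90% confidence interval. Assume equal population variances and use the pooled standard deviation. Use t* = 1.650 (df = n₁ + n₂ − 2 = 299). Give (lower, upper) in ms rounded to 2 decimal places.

(162.24, 189.76)

s_p = √[((n₁−1)s₁² + (n₂−1)s₂²)/(n₁+n₂−2)] = √[(91·80.2² + 208·59.8²)/299] = 66.6728.
SE = 66.6728·√(1/92 + 1/209) = 8.3419.
With t* = 1.650, margin = 1.650 × 8.3419 = 13.7641.
x̄₁ − x̄₂ = 504 − 328 = 176.0000; interval 176.0000 ± 13.7641 = (162.24, 189.76).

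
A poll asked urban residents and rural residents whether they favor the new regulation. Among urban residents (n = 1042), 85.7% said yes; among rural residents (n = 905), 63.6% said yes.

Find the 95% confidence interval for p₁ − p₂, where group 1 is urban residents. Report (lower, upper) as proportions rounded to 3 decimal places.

(0.183, 0.259)

The two standard errors are √(0.8570×0.1430/1042) = 0.01084 and √(0.6360×0.3640/905) = 0.01599.
Because the samples are independent, SE_diff = √(0.01084² + 0.01599²) = 0.01932.
Using z* = 1.960 for 95%, ME = 1.960 × 0.01932 = 0.03787.
p̂₁ − p̂₂ = 0.2210; interval 0.2210 ± 0.03787 gives (0.183, 0.259).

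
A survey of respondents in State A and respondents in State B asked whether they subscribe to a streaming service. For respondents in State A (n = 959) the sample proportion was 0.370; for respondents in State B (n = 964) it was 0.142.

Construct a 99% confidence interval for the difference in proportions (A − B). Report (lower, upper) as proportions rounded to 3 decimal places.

(0.178, 0.278)

SE₁ = √(p̂₁(1−p̂₁)/n₁) = √(0.3700·0.6300/959) = 0.01559; SE₂ = √(0.1420·0.8580/964) = 0.01124.
Independent samples: SE of the difference = √(SE₁² + SE₂²) = √(0.0002430481 + 0.0001263376) = 0.01922.
z* for 99% confidence is 2.576, so the margin of error is 2.576 × 0.01922 = 0.04951.
Point estimate p̂₁ − p̂₂ = 0.3700 − 0.1420 = 0.2280.
0.2280 ± 0.04951 → (0.178, 0.278).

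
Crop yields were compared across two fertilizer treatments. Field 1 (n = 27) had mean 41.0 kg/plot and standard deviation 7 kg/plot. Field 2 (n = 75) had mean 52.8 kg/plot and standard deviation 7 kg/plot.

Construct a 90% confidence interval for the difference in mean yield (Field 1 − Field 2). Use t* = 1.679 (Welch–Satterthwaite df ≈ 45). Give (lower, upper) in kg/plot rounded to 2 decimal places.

Per-group SEs: s₁/√n₁ = 7/√27 = 1.3472, s₂/√n₂ = 7/√75 = 0.8083.
Unpooled SE of the difference: √(1.81494784 + 0.65334889) = 1.5711.
Margin of error = t* · SE = 1.679 × 1.5711 = 2.6379.
x̄₁ − x̄₂ = 41.0 − 52.8 = -11.8000.
CI: -11.8000 ± 2.6379 = (-14.44, -9.16).

(-14.44, -9.16)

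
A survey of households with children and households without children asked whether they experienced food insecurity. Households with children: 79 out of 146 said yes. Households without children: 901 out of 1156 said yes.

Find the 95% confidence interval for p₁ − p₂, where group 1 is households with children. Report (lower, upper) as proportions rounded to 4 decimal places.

p̂₁ = 79/146 = 0.5411 and p̂₂ = 901/1156 = 0.7794.
SE₁ = √(p̂₁(1−p̂₁)/n₁) = √(0.5411·0.4589/146) = 0.04124; SE₂ = √(0.7794·0.2206/1156) = 0.01220.
Independent samples: SE of the difference = √(SE₁² + SE₂²) = √(0.0017007376 + 0.00014884) = 0.04301.
z* for 95% confidence is 1.960, so the margin of error is 1.960 × 0.04301 = 0.08430.
Point estimate p̂₁ − p̂₂ = 0.5411 − 0.7794 = -0.2383.
-0.2383 ± 0.08430 → (-0.3226, -0.1540).

(-0.3226, -0.1540)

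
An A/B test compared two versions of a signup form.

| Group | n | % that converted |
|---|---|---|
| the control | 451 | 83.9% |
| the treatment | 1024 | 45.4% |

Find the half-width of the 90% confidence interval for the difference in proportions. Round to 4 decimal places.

SE₁ = √(p̂₁(1−p̂₁)/n₁) = √(0.8390·0.1610/451) = 0.01731; SE₂ = √(0.4540·0.5460/1024) = 0.01556.
Independent samples: SE of the difference = √(SE₁² + SE₂²) = √(0.0002996361 + 0.0002421136) = 0.02328.
z* for 90% confidence is 1.645, so the margin of error is 1.645 × 0.02328 = 0.03830.

0.0383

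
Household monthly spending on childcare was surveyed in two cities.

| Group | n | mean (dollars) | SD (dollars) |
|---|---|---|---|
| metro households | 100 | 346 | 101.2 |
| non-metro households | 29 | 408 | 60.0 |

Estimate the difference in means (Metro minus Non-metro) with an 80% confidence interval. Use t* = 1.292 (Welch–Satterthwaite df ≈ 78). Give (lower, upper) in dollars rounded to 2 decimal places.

(-81.45, -42.55)

Standard errors of each mean: 101.2/√100 = 10.1200 and 60.0/√29 = 11.1417.
SE(x̄₁ − x̄₂) = √(10.1200² + 11.1417²) = 15.0516 for independent samples with unequal variances.
With t* = 1.292, the margin is 1.292 × 15.0516 = 19.4467.
x̄₁ − x̄₂ = 346 − 408 = -62.0000; the interval is -62.0000 ± 19.4467 = (-81.45, -42.55).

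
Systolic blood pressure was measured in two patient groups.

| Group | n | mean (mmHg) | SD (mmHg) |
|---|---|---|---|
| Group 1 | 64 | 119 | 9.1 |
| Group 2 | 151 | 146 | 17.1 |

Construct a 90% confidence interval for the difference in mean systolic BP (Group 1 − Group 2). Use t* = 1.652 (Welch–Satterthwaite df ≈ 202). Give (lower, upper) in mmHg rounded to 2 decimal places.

(-29.97, -24.03)

SE₁ = s₁/√n₁ = 9.1/√64 = 1.1375; SE₂ = 17.1/√151 = 1.3916.
Independent samples, unequal variances: SE_diff = √(SE₁² + SE₂²) = √(1.29390625 + 1.93655056) = 1.7973.
t* = 1.652, so margin of error = 1.652 × 1.7973 = 2.9691.
Difference in means = 119 − 146 = -27.0000.
-27.0000 ± 2.9691 → (-29.97, -24.03).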